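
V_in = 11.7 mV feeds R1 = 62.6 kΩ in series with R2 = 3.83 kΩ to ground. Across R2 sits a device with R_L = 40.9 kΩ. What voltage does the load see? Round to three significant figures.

R2 ‖ R_L = (3.83 × 40.9)/(3.83 + 40.9) = 3.502 kΩ.
Voltage divider with the loaded lower leg: V_out = 11.7 × 3.502/(62.6 + 3.502) = 11.7 × 0.05298 = 0.6199 mV.

V_out ≈ 0.620 mV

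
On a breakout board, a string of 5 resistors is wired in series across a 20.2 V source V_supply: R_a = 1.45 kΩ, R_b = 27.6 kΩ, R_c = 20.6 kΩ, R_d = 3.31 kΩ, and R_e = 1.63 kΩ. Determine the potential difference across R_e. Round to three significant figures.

Total series resistance ΣR = 1.45 + 27.6 + 20.6 + 3.31 + 1.63 = 54.59 kΩ.
Voltage divider: V = V_supply · (1.630 / 54.59) = 20.2 × 0.02986 = 0.6032 V.

V ≈ 0.603 V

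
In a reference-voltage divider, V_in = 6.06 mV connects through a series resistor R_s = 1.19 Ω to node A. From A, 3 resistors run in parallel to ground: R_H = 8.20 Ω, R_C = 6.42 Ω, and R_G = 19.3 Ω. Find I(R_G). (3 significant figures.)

Equivalent of the parallel group: R_p = 3.035 Ω.
Node voltage V_A = V_in · R_p/(R_s + R_p) = 6.06 × 0.7183 = 4.353 mV.
Branch current I = V_A/R_G = 4.353/19.3 = 0.2255 mA.

I ≈ 0.226 mA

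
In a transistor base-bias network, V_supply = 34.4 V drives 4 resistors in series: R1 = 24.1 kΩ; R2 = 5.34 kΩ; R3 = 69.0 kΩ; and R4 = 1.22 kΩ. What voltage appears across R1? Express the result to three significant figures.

V ≈ 8.32 V

Total series resistance ΣR = 24.1 + 5.34 + 69.0 + 1.22 = 99.66 kΩ.
Voltage divider: V = V_supply · (24.10 / 99.66) = 34.4 × 0.2418 = 8.319 V.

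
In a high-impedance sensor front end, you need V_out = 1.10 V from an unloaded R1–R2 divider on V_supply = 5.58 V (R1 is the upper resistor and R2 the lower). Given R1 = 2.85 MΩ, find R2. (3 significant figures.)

The divider ratio is R2/(R1+R2) = 1.10/5.58 = 0.1971.
R2 = R1 · 0.1971/(1 − 0.1971) = 0.6998 MΩ.

R2 ≈ 0.700 MΩ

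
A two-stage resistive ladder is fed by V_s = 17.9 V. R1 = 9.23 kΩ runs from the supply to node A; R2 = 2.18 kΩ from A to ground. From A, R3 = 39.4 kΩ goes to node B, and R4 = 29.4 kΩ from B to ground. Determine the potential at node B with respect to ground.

V_B ≈ 1.42 V

Looking into the second stage from A: R3 + R4 = 68.80 kΩ appears in parallel with R2.
Effective lower resistance at A: R2 ‖ 68.80 = 2.113 kΩ.
So V_A = 17.9 × 0.1863 = 3.335 V.
V_B = V_A × 0.4273 = 1.425 V.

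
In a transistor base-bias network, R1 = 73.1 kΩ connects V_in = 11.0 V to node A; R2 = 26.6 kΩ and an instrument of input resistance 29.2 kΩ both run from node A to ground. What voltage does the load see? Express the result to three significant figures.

V_out ≈ 1.76 V

The load sits in parallel with R2, giving an effective lower resistance R2' = R2·R_L/(R2+R_L) = 13.92 kΩ.
Voltage divider with the loaded lower leg: V_out = 11.0 × 13.92/(73.1 + 13.92) = 11.0 × 0.1600 = 1.760 V.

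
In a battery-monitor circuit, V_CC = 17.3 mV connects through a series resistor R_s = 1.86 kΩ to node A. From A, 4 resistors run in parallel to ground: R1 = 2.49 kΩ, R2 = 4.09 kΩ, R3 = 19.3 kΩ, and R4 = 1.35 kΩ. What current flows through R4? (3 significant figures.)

Combine the parallel branches: R_p = (1/2.49 + 1/4.09 + 1/19.3 + 1/1.35)⁻¹ = 0.6951 kΩ.
V_A by voltage divider: V_A = 17.3 × 0.6951/(1.86 + 0.6951) = 4.706 mV.
Branch current I = V_A/R4 = 4.706/1.35 = 3.486 µA.

I ≈ 3.49 µA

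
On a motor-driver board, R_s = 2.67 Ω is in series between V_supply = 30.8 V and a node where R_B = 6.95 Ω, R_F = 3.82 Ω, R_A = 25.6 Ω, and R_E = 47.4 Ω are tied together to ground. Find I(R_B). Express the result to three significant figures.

I ≈ 1.98 A

Combine the parallel branches: R_p = (1/6.95 + 1/3.82 + 1/25.6 + 1/47.4)⁻¹ = 2.147 Ω.
Node voltage V_A = V_supply · R_p/(R_s + R_p) = 30.8 × 0.4457 = 13.73 V.
Branch current I = V_A/R_B = 13.73/6.95 = 1.975 A.
(Equivalently: I_total = 6.394 A, then current-divider fraction G_k/ΣG = 0.3089.)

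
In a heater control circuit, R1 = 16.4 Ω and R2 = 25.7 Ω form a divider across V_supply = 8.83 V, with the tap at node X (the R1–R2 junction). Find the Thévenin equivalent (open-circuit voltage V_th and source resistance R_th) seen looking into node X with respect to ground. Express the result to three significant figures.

V_th is the unloaded tap voltage: V_supply · R2/(R1+R2) = 8.83 × 0.6105 = 5.390 V.
Zeroing V_supply shorts the top of R1 to ground, so R_th = R1 ‖ R2 = 10.01 Ω.

V_th ≈ 5.39 V, R_th ≈ 10.0 Ω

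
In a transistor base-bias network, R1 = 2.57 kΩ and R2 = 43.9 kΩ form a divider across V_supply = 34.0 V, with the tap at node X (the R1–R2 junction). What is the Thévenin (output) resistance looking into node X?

With V_supply suppressed (replaced by a short), R_th = R1 ‖ R2 = (2.570 × 43.9)/(2.570 + 43.9) = 2.428 kΩ.

R_th ≈ 2.43 kΩ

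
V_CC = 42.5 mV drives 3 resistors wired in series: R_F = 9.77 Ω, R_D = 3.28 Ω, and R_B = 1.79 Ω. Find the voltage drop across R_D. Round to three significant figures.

Total series resistance ΣR = 9.77 + 3.28 + 1.79 = 14.84 Ω.
By the voltage-divider rule, V = 42.5 × 3.280/14.84 = 9.394 mV.

V ≈ 9.39 mV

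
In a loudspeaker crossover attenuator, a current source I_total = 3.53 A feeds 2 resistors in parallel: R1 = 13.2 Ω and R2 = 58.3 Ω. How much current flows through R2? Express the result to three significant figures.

For two parallel branches, I_k = I_total · (other R)/(sum of R).
So I = 3.53 × 13.2/71.50 = 0.6517 A.

I ≈ 0.652 A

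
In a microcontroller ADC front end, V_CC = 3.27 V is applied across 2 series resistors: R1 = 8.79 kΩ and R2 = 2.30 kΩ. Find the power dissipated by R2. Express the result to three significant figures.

P ≈ 0.200 mW

The common current is I = 3.27/11.09 = 0.2949 mA.
P(R2) = I²·R2 = (0.2949)² × 2.30 = 0.2000 mW.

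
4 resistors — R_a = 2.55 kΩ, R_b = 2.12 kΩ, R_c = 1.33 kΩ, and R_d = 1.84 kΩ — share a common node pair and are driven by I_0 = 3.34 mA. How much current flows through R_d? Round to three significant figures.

ΣG = 1/2.55 + 1/2.12 + 1/1.33 + 1/1.84 = 2.159.
By the current-divider rule, I = I_0 · G_k/ΣG = 3.34 × 0.2517 = 0.8407 mA.

I ≈ 0.841 mA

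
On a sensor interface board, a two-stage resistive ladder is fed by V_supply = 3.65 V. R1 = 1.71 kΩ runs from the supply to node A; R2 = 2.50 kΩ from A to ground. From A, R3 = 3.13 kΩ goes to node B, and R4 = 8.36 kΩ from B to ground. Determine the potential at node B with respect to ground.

The second stage (R3 + R4 = 11.49 kΩ) loads node A in parallel with R2.
Effective lower resistance at A: R2 ‖ 11.49 = 2.053 kΩ.
First divider: V_A = V_supply · 2.053/(1.71 + 2.053) = 1.991 V.
Then the unloaded second divider: V_B = V_A × R4/(R3+R4) = 1.991 × 0.7276 = 1.449 V.

V_B ≈ 1.45 V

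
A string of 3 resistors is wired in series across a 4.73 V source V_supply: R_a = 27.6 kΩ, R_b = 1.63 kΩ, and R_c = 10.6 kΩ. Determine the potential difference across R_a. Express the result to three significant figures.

V ≈ 3.28 V

Total series resistance ΣR = 27.6 + 1.63 + 10.6 = 39.83 kΩ.
Voltage divider: V = V_supply · (27.60 / 39.83) = 4.73 × 0.6929 = 3.278 V.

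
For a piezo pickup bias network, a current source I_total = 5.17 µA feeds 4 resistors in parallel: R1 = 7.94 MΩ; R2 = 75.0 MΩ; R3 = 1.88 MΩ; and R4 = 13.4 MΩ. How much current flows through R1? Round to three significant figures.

I ≈ 0.873 µA

Total conductance ΣG = 1/7.94 + 1/75.0 + 1/1.88 + 1/13.4 = 0.7458 (units of 1/MΩ).
Current divider: I(R1) = I_total · G_k/ΣG = 5.17 × (0.1259/0.7458) = 5.17 × 0.1689 = 0.8730 µA.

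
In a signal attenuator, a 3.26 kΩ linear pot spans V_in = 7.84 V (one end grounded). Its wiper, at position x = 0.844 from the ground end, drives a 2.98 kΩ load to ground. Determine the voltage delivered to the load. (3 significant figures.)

Lower segment x·R_p = 2.751 kΩ; upper segment (1−x)·R_p = 0.5086 kΩ.
Lower segment in parallel with the load: 2.751 ‖ 2.98 = 1.431 kΩ.
Then V_out = V_in · 1.431/(0.5086 + 1.431) = 5.784 V.

V_out ≈ 5.78 V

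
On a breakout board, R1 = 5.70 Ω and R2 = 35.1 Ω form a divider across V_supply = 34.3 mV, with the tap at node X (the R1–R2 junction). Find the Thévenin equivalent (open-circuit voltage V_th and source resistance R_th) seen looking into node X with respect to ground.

V_th ≈ 29.5 mV, R_th ≈ 4.90 Ω

With X open, the divider is unloaded: V_th = 34.3 × 35.1/40.80 = 29.51 mV.
Zeroing V_supply shorts the top of R1 to ground, so R_th = R1 ‖ R2 = 4.904 Ω.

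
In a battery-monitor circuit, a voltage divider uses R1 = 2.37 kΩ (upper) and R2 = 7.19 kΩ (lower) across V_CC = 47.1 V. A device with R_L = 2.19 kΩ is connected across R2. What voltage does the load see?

First combine the lower leg with the load: R2 ‖ R_L = 1.679 kΩ.
Now apply the divider: V_out = 47.1 × 0.4146 = 19.53 V.
(Unloaded it would be 35.4 V; the load pulls it down.)

V_out ≈ 19.5 V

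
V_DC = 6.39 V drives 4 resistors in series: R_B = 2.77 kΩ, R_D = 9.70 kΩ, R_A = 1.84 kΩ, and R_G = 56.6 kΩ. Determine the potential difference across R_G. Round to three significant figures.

Total series resistance ΣR = 2.77 + 9.70 + 1.84 + 56.6 = 70.91 kΩ.
Voltage divider: V = V_DC · (56.60 / 70.91) = 6.39 × 0.7982 = 5.100 V.

V ≈ 5.10 V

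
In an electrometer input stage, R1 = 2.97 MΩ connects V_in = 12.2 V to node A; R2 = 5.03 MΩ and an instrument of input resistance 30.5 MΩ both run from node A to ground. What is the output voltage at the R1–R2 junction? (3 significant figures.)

The load sits in parallel with R2, giving an effective lower resistance R2' = R2·R_L/(R2+R_L) = 4.318 MΩ.
Now apply the divider: V_out = 12.2 × 0.5925 = 7.228 V.

V_out ≈ 7.23 V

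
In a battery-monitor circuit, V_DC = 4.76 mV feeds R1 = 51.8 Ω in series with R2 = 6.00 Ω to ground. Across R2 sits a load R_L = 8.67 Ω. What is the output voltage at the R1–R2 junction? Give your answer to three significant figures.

V_out ≈ 0.305 mV

R2 ‖ R_L = (6.00 × 8.67)/(6.00 + 8.67) = 3.546 Ω.
Then V_out = V_DC · R2'/(R1 + R2') = 4.76 × 3.546/55.35 = 0.3050 mV.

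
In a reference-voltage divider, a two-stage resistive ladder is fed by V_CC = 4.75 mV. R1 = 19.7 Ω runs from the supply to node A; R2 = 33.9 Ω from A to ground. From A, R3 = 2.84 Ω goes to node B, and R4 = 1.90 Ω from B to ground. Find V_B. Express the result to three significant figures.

Looking into the second stage from A: R3 + R4 = 4.740 Ω appears in parallel with R2.
R2 ‖ (R3+R4) = 4.159 Ω.
V_A = 4.75 × 4.159/(19.7 + 4.159) = 0.8279 mV.
V_B = V_A × 0.4008 = 0.3319 mV.

V_B ≈ 0.332 mV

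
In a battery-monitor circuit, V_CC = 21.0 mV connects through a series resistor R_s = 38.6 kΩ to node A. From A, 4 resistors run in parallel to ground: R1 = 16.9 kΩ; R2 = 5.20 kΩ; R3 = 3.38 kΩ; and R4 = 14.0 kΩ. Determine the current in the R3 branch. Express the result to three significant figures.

I ≈ 0.250 µA

Parallel bank: R_p = 1/(1/16.9 + 1/5.20 + 1/3.38 + 1/14.0) = 1.616 kΩ.
V_A = 21.0 × 1.616/40.22 = 0.8439 mV.
Branch current I = V_A/R3 = 0.8439/3.38 = 0.2497 µA.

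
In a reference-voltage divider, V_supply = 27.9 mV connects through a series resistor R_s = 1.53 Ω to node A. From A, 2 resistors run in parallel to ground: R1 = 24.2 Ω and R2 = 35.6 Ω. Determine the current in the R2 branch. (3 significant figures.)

I ≈ 0.708 mA

Combine the parallel branches: R_p = (1/24.2 + 1/35.6)⁻¹ = 14.41 Ω.
V_A by voltage divider: V_A = 27.9 × 14.41/(1.53 + 14.41) = 25.22 mV.
Branch current I = V_A/R2 = 25.22/35.6 = 0.7085 mA.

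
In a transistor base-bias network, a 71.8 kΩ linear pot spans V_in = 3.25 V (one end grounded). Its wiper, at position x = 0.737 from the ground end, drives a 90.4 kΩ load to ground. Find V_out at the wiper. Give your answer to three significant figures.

V_out ≈ 2.08 V

The pot divides into 18.88 kΩ above the wiper and 52.92 kΩ below.
R_L loads the lower segment: effective lower R = 33.38 kΩ.
V_out = 3.25 × 33.38/(18.88 + 33.38) = 2.076 V.
(Unloaded: V_out = x·V_in = 2.40 V.)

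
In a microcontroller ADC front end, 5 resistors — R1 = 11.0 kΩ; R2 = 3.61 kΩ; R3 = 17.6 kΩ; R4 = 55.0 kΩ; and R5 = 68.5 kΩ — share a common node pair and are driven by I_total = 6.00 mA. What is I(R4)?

Conductances: ΣG = 1/11.0 + 1/3.61 + 1/17.6 + 1/55.0 + 1/68.5 = 0.4575 (1/kΩ).
Current divider: I(R4) = I_total · G_k/ΣG = 6.00 × (0.01818/0.4575) = 6.00 × 0.03974 = 0.2384 mA.

I ≈ 0.238 mA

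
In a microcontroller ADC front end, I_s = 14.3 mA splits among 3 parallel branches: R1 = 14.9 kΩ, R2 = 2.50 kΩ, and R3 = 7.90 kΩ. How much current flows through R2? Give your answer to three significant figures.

I ≈ 9.63 mA

Total conductance ΣG = 1/14.9 + 1/2.50 + 1/7.90 = 0.5937 (units of 1/kΩ).
Current divider: I(R2) = I_s · G_k/ΣG = 14.3 × (0.4000/0.5937) = 14.3 × 0.6737 = 9.635 mA.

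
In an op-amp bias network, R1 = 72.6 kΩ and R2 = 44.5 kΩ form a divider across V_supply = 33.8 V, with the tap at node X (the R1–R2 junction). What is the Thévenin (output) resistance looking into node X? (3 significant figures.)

Looking into X with the source shorted: R_th = R1·R2/(R1+R2) = 72.60 × 44.5/117.1 = 27.59 kΩ.

R_th ≈ 27.6 kΩ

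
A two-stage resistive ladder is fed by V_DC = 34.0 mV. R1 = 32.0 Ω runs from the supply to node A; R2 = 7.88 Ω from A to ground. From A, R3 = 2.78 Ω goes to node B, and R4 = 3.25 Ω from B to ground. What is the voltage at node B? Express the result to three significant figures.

The second stage (R3 + R4 = 6.030 Ω) loads node A in parallel with R2.
Effective lower resistance at A: R2 ‖ 6.030 = 3.416 Ω.
First divider: V_A = V_DC · 3.416/(32.0 + 3.416) = 3.279 mV.
V_B = V_A × 0.5390 = 1.768 mV.

V_B ≈ 1.77 mV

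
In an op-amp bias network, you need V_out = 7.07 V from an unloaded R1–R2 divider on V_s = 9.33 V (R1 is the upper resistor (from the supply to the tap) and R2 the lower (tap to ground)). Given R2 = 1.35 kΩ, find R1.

V_out/V_s = R2/(R1+R2) = 0.7578.
So R1 = R2 · (V_s/V_out − 1) = 1.35 × (9.33/7.07 − 1) = 1.35 × 0.3197 = 0.4315 kΩ.

R1 ≈ 0.432 kΩ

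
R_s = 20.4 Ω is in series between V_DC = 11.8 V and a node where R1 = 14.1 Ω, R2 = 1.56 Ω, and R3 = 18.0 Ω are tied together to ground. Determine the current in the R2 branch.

Combine the parallel branches: R_p = (1/14.1 + 1/1.56 + 1/18.0)⁻¹ = 1.303 Ω.
Node voltage V_A = V_DC · R_p/(R_s + R_p) = 11.8 × 0.06003 = 0.7084 V.
Branch current I = V_A/R2 = 0.7084/1.56 = 0.4541 A.

I ≈ 0.454 A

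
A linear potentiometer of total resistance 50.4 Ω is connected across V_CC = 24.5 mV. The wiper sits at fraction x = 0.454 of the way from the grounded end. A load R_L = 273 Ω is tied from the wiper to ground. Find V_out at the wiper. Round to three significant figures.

Lower segment x·R_p = 22.88 Ω; upper segment (1−x)·R_p = 27.52 Ω.
R_L loads the lower segment: effective lower R = 21.11 Ω.
Loaded-divider output: V_out = 24.5 × 0.4341 = 10.64 mV.

V_out ≈ 10.6 mV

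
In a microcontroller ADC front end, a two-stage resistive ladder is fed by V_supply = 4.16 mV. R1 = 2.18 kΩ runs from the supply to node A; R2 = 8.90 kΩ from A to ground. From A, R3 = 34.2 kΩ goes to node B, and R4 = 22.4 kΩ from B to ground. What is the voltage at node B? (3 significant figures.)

V_B ≈ 1.28 mV

Node A sees R2 in parallel with the series input of stage 2, R3 + R4 = 56.60 kΩ.
Effective lower resistance at A: R2 ‖ 56.60 = 7.691 kΩ.
V_A = 4.16 × 7.691/(2.18 + 7.691) = 3.241 mV.
Then the unloaded second divider: V_B = V_A × R4/(R3+R4) = 3.241 × 0.3958 = 1.283 mV.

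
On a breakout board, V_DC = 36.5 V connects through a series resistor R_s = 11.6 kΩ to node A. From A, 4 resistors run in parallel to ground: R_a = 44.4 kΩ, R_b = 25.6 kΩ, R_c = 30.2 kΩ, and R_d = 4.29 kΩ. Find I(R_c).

I ≈ 0.252 mA

Parallel bank: R_p = 1/(1/44.4 + 1/25.6 + 1/30.2 + 1/4.29) = 3.051 kΩ.
V_A by voltage divider: V_A = 36.5 × 3.051/(11.6 + 3.051) = 7.600 V.
I(R_c) = V_A / R_c = 7.600/30.2 = 0.2517 mA.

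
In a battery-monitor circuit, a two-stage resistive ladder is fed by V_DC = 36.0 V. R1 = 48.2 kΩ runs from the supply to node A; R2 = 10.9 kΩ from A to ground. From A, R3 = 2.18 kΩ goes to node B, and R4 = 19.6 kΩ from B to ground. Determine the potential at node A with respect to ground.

V_A ≈ 4.72 V

Looking into the second stage from A: R3 + R4 = 21.78 kΩ appears in parallel with R2.
Effective lower resistance at A: R2 ‖ 21.78 = 7.264 kΩ.
V_A = 36.0 × 7.264/(48.2 + 7.264) = 4.715 V.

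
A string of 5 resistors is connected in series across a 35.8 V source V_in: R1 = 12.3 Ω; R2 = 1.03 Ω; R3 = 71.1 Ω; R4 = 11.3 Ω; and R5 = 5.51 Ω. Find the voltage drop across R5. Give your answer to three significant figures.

V ≈ 1.95 V

Total series resistance ΣR = 12.3 + 1.03 + 71.1 + 11.3 + 5.51 = 101.2 Ω.
By the voltage-divider rule, V = 35.8 × 5.510/101.2 = 1.948 V.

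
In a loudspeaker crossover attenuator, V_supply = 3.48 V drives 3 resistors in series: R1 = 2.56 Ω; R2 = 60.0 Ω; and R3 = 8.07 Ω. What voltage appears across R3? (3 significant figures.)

V ≈ 0.398 V

ΣR = 2.56 + 60.0 + 8.07 = 70.63 Ω.
V = V_supply · R/ΣR = 3.48 × 0.1143 = 0.3976 V.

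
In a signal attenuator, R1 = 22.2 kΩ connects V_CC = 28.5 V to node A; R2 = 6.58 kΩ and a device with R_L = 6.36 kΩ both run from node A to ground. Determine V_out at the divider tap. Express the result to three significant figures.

First combine the lower leg with the load: R2 ‖ R_L = 3.234 kΩ.
Voltage divider with the loaded lower leg: V_out = 28.5 × 3.234/(22.2 + 3.234) = 28.5 × 0.1272 = 3.624 V.

V_out ≈ 3.62 V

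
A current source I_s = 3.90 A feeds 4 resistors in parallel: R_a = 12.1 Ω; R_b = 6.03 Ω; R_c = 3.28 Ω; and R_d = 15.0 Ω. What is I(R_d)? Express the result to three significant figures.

Total conductance ΣG = 1/12.1 + 1/6.03 + 1/3.28 + 1/15.0 = 0.6200 (units of 1/Ω).
By the current-divider rule, I = I_s · G_k/ΣG = 3.90 × 0.1075 = 0.4193 A.

I ≈ 0.419 A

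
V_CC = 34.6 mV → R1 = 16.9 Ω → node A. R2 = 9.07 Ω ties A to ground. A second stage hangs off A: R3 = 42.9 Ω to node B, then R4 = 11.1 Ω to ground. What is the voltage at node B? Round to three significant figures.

V_B ≈ 2.24 mV

Node A sees R2 in parallel with the series input of stage 2, R3 + R4 = 54.00 Ω.
R2 ‖ (R3+R4) = 7.766 Ω.
So V_A = 34.6 × 0.3148 = 10.89 mV.
Then the unloaded second divider: V_B = V_A × R4/(R3+R4) = 10.89 × 0.2056 = 2.239 mV.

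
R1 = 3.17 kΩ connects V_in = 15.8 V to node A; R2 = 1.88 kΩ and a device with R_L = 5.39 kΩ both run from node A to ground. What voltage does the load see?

R2 ‖ R_L = (1.88 × 5.39)/(1.88 + 5.39) = 1.394 kΩ.
Then V_out = V_in · R2'/(R1 + R2') = 15.8 × 1.394/4.564 = 4.825 V.
(Unloaded it would be 5.88 V; the load pulls it down.)

V_out ≈ 4.83 V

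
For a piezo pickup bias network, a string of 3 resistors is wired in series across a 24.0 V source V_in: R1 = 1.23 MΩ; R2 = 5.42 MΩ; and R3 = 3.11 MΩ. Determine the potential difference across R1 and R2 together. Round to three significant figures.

V ≈ 16.4 V

Total series resistance ΣR = 1.23 + 5.42 + 3.11 = 9.760 MΩ.
R_{R1..R2} = 1.23 + 5.42 = 6.650 MΩ.
V = V_in · R/ΣR = 24.0 × 0.6814 = 16.35 V.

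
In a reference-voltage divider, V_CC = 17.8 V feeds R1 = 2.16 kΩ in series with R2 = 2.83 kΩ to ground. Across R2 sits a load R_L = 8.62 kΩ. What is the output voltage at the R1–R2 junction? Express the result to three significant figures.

R2 ‖ R_L = (2.83 × 8.62)/(2.83 + 8.62) = 2.131 kΩ.
Voltage divider with the loaded lower leg: V_out = 17.8 × 2.131/(2.16 + 2.131) = 17.8 × 0.4966 = 8.839 V.
(Unloaded it would be 10.1 V; the load pulls it down.)

V_out ≈ 8.84 V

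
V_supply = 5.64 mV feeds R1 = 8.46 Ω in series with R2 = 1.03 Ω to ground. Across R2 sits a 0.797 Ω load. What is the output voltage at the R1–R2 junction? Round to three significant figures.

First combine the lower leg with the load: R2 ‖ R_L = 0.4493 Ω.
Now apply the divider: V_out = 5.64 × 0.05043 = 0.2844 mV.

V_out ≈ 0.284 mV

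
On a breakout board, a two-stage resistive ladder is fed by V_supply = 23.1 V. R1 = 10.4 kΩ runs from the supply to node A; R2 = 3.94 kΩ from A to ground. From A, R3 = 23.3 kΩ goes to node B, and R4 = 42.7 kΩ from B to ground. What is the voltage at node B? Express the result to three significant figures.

Looking into the second stage from A: R3 + R4 = 66.00 kΩ appears in parallel with R2.
R2 ‖ (R3+R4) = 3.718 kΩ.
So V_A = 23.1 × 0.2634 = 6.083 V.
Then the unloaded second divider: V_B = V_A × R4/(R3+R4) = 6.083 × 0.6470 = 3.936 V.

V_B ≈ 3.94 V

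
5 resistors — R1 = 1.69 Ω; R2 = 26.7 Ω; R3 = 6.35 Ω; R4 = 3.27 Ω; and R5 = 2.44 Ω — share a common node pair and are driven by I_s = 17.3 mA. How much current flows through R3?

I ≈ 1.81 mA

ΣG = 1/1.69 + 1/26.7 + 1/6.35 + 1/3.27 + 1/2.44 = 1.502.
Current divider: I(R3) = I_s · G_k/ΣG = 17.3 × (0.1575/1.502) = 17.3 × 0.1048 = 1.813 mA.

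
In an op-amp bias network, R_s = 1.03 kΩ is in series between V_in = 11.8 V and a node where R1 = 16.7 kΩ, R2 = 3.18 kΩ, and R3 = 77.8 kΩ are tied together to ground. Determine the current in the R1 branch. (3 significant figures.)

I ≈ 0.505 mA

Equivalent of the parallel group: R_p = 2.583 kΩ.
V_A = 11.8 × 2.583/3.613 = 8.436 V.
Branch current I = V_A/R1 = 8.436/16.7 = 0.5051 mA.
(Equivalently: I_total = 3.266 mA, then current-divider fraction G_k/ΣG = 0.1546.)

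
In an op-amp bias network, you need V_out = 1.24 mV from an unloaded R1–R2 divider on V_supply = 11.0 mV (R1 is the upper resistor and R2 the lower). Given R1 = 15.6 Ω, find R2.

V_out/V_supply = R2/(R1+R2) = 0.1127.
Rearranging, R2 = R1·k/(1−k) = 15.6 × 0.1270 = 1.982 Ω.

R2 ≈ 1.98 Ω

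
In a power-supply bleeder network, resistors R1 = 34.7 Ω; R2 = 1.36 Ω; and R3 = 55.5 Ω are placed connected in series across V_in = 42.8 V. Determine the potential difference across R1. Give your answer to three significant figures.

ΣR = 34.7 + 1.36 + 55.5 = 91.56 Ω.
V = V_in · R/ΣR = 42.8 × 0.3790 = 16.22 V.

V ≈ 16.2 V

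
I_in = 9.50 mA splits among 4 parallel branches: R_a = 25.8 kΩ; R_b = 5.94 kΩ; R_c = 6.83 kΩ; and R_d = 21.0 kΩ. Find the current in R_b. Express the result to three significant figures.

Conductances: ΣG = 1/25.8 + 1/5.94 + 1/6.83 + 1/21.0 = 0.4011 (1/kΩ).
Current divider: I(R_b) = I_in · G_k/ΣG = 9.50 × (0.1684/0.4011) = 9.50 × 0.4197 = 3.987 mA.

I ≈ 3.99 mA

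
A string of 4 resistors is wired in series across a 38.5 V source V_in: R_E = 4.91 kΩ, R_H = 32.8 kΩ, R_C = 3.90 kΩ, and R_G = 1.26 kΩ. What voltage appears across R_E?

Series total: ΣR = 4.91 + 32.8 + 3.90 + 1.26 = 42.87 kΩ.
Voltage divider: V = V_in · (4.910 / 42.87) = 38.5 × 0.1145 = 4.409 V.

V ≈ 4.41 V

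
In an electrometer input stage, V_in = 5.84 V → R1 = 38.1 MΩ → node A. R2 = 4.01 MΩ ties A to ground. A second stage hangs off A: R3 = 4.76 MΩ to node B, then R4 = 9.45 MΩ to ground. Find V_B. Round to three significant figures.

Looking into the second stage from A: R3 + R4 = 14.21 MΩ appears in parallel with R2.
R2 ‖ (R3+R4) = 3.127 MΩ.
First divider: V_A = V_in · 3.127/(38.1 + 3.127) = 0.4430 V.
Stage 2 is unloaded, so V_B = V_A · R4/(R3+R4) = 0.4430 × 9.45/14.21 = 0.2946 V.

V_B ≈ 0.295 V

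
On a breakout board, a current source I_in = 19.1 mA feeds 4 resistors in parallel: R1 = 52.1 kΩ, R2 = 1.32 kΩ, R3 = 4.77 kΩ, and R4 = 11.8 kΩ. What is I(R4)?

I ≈ 1.51 mA

Conductances: ΣG = 1/52.1 + 1/1.32 + 1/4.77 + 1/11.8 = 1.071 (1/kΩ).
By the current-divider rule, I = I_in · G_k/ΣG = 19.1 × 0.07912 = 1.511 mA.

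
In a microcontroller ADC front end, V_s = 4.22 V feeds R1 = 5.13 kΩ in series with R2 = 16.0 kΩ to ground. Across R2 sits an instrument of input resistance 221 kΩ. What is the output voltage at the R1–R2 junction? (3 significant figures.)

V_out ≈ 3.14 V

R2 ‖ R_L = (16.0 × 221)/(16.0 + 221) = 14.92 kΩ.
Then V_out = V_s · R2'/(R1 + R2') = 4.22 × 14.92/20.05 = 3.140 V.
(Unloaded it would be 3.20 V; the load pulls it down.)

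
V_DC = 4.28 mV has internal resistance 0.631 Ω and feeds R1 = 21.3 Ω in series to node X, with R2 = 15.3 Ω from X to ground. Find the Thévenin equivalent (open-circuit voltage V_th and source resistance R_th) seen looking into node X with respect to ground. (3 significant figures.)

V_th ≈ 1.76 mV, R_th ≈ 9.01 Ω

R1' = 0.631 + 21.3 = 21.93 Ω (source resistance + R1).
Open-circuit (no load on X): V_th = V_DC · R2/(R1' + R2) = 4.28 × 15.3/(21.93 + 15.3) = 1.759 mV.
Zeroing V_DC shorts the top of R1' to ground, so R_th = R1' ‖ R2 = 9.012 Ω.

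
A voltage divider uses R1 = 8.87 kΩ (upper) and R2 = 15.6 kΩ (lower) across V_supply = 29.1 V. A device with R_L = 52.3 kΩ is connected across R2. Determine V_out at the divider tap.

R2 ‖ R_L = (15.6 × 52.3)/(15.6 + 52.3) = 12.02 kΩ.
Then V_out = V_supply · R2'/(R1 + R2') = 29.1 × 12.02/20.89 = 16.74 V.
(Unloaded it would be 18.6 V; the load pulls it down.)

V_out ≈ 16.7 V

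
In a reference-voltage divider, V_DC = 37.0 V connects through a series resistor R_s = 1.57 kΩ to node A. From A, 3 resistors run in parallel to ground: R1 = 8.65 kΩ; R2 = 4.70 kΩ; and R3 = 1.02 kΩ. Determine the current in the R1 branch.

I ≈ 1.40 mA

Parallel bank: R_p = 1/(1/8.65 + 1/4.70 + 1/1.02) = 0.7641 kΩ.
V_A by voltage divider: V_A = 37.0 × 0.7641/(1.57 + 0.7641) = 12.11 V.
I(R1) = V_A / R1 = 12.11/8.65 = 1.400 mA.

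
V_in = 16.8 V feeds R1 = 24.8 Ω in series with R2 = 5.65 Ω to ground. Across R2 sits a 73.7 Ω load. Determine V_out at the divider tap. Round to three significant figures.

First combine the lower leg with the load: R2 ‖ R_L = 5.248 Ω.
Now apply the divider: V_out = 16.8 × 0.1746 = 2.934 V.
(Unloaded it would be 3.12 V; the load pulls it down.)

V_out ≈ 2.93 V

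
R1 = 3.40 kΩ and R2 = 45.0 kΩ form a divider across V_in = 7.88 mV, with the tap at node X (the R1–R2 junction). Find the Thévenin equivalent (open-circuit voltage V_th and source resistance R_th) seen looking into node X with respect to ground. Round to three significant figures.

Open-circuit (no load on X): V_th = V_in · R2/(R1 + R2) = 7.88 × 45.0/(3.400 + 45.0) = 7.326 mV.
Looking into X with the source shorted: R_th = R1·R2/(R1+R2) = 3.400 × 45.0/48.40 = 3.161 kΩ.

V_th ≈ 7.33 mV, R_th ≈ 3.16 kΩ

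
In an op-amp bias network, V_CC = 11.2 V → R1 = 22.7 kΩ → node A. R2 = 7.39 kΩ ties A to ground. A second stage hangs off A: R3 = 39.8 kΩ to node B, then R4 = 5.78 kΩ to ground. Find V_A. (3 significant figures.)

V_A ≈ 2.45 V

Node A sees R2 in parallel with the series input of stage 2, R3 + R4 = 45.58 kΩ.
Effective lower resistance at A: R2 ‖ 45.58 = 6.359 kΩ.
First divider: V_A = V_CC · 6.359/(22.7 + 6.359) = 2.451 V.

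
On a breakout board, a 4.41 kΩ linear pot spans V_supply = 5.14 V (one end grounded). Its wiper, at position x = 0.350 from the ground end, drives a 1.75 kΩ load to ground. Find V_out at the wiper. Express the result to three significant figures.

V_out ≈ 1.14 V

The pot divides into 2.867 kΩ above the wiper and 1.543 kΩ below.
(x·R_p) ‖ R_L = 0.8201 kΩ.
Loaded-divider output: V_out = 5.14 × 0.2225 = 1.143 V.
(Unloaded: V_out = x·V_supply = 1.80 V.)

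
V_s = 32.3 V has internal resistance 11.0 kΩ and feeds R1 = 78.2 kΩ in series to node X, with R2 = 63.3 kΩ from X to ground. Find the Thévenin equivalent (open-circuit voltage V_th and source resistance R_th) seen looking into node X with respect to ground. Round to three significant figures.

V_th ≈ 13.4 V, R_th ≈ 37.0 kΩ

R1' = 11.0 + 78.2 = 89.20 kΩ (source resistance + R1).
V_th is the unloaded tap voltage: V_s · R2/(R1'+R2) = 32.3 × 0.4151 = 13.41 V.
With V_s suppressed (replaced by a short), R_th = R1' ‖ R2 = (89.20 × 63.3)/(89.20 + 63.3) = 37.03 kΩ.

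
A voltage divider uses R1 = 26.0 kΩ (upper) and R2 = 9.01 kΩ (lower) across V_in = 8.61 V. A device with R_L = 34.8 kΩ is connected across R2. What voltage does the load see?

First combine the lower leg with the load: R2 ‖ R_L = 7.157 kΩ.
Voltage divider with the loaded lower leg: V_out = 8.61 × 7.157/(26.0 + 7.157) = 8.61 × 0.2159 = 1.858 V.
(Unloaded it would be 2.22 V; the load pulls it down.)

V_out ≈ 1.86 V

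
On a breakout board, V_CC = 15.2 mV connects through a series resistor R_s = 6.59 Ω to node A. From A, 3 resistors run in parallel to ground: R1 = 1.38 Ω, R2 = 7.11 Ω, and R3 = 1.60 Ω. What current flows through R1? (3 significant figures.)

Equivalent of the parallel group: R_p = 0.6710 Ω.
Node voltage V_A = V_CC · R_p/(R_s + R_p) = 15.2 × 0.09241 = 1.405 mV.
I(R1) = V_A / R1 = 1.405/1.38 = 1.018 mA.

I ≈ 1.02 mA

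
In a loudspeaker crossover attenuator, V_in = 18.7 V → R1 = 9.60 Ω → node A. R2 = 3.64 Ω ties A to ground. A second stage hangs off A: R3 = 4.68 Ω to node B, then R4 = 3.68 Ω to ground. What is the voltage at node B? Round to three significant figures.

Looking into the second stage from A: R3 + R4 = 8.360 Ω appears in parallel with R2.
R2 ‖ (R3+R4) = 2.536 Ω.
So V_A = 18.7 × 0.2090 = 3.907 V.
Then the unloaded second divider: V_B = V_A × R4/(R3+R4) = 3.907 × 0.4402 = 1.720 V.

V_B ≈ 1.72 V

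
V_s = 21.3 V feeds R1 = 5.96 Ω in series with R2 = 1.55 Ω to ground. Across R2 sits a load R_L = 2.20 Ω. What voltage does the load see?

First combine the lower leg with the load: R2 ‖ R_L = 0.9093 Ω.
Then V_out = V_s · R2'/(R1 + R2') = 21.3 × 0.9093/6.869 = 2.820 V.

V_out ≈ 2.82 V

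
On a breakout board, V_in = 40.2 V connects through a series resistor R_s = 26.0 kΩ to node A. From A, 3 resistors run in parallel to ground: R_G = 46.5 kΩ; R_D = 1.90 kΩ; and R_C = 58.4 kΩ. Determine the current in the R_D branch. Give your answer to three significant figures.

I ≈ 1.35 mA

Equivalent of the parallel group: R_p = 1.770 kΩ.
V_A by voltage divider: V_A = 40.2 × 1.770/(26.0 + 1.770) = 2.562 V.
I(R_D) = V_A / R_D = 2.562/1.90 = 1.349 mA.
(Equivalently: I_total = 1.448 mA, then current-divider fraction G_k/ΣG = 0.9316.)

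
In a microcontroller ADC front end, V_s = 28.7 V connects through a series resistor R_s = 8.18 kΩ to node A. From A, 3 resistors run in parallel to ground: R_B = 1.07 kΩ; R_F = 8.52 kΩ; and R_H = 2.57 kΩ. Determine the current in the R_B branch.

Parallel bank: R_p = 1/(1/1.07 + 1/8.52 + 1/2.57) = 0.6939 kΩ.
V_A = 28.7 × 0.6939/8.874 = 2.244 V.
I(R_B) = V_A / R_B = 2.244/1.07 = 2.097 mA.
(Check via current divider: I_total = 3.234 mA; share G_k/ΣG = 0.6485 → same result.)

I ≈ 2.10 mA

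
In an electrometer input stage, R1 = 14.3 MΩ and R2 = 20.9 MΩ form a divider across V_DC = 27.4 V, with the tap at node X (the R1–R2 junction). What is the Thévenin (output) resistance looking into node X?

Looking into X with the source shorted: R_th = R1·R2/(R1+R2) = 14.30 × 20.9/35.20 = 8.491 MΩ.

R_th ≈ 8.49 MΩ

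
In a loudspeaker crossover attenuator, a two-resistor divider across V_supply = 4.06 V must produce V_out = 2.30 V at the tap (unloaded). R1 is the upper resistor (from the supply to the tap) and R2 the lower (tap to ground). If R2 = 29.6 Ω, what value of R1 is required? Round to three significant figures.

Required fraction k = V_out/V_supply = 0.5665.
R1 = R2·(1/k − 1) = 29.6 × 0.7652 = 22.65 Ω.

R1 ≈ 22.7 Ω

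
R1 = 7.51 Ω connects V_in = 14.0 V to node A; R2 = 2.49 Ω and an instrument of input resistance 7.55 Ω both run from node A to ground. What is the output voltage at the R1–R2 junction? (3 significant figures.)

V_out ≈ 2.79 V

R2 ‖ R_L = (2.49 × 7.55)/(2.49 + 7.55) = 1.872 Ω.
Then V_out = V_in · R2'/(R1 + R2') = 14.0 × 1.872/9.382 = 2.794 V.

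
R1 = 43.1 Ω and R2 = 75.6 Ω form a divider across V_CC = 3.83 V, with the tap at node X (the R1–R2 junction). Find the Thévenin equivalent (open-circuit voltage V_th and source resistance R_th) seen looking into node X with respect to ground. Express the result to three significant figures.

V_th ≈ 2.44 V, R_th ≈ 27.5 Ω

V_th is the unloaded tap voltage: V_CC · R2/(R1+R2) = 3.83 × 0.6369 = 2.439 V.
Looking into X with the source shorted: R_th = R1·R2/(R1+R2) = 43.10 × 75.6/118.7 = 27.45 Ω.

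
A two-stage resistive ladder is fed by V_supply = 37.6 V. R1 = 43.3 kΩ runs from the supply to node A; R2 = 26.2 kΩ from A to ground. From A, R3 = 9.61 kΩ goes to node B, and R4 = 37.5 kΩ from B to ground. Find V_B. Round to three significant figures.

Node A sees R2 in parallel with the series input of stage 2, R3 + R4 = 47.11 kΩ.
Effective lower resistance at A: R2 ‖ 47.11 = 16.84 kΩ.
So V_A = 37.6 × 0.2800 = 10.53 V.
Then the unloaded second divider: V_B = V_A × R4/(R3+R4) = 10.53 × 0.7960 = 8.380 V.

V_B ≈ 8.38 V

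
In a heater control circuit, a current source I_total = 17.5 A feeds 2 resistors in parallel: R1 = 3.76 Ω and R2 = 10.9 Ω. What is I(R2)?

For two parallel branches, I_k = I_total · (other R)/(sum of R).
I(R2) = 17.5 × 3.76/(3.76 + 10.9) = 17.5 × 0.2565 = 4.488 A.

I ≈ 4.49 A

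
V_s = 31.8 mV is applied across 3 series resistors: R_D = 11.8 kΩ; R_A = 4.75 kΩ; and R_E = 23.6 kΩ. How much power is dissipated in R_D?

ΣR = 40.15 kΩ → I = 31.8/40.15 = 0.7920 µA.
P = I²R = 0.6273 × 11.8 = 7.402 nW.

P ≈ 7.40 nW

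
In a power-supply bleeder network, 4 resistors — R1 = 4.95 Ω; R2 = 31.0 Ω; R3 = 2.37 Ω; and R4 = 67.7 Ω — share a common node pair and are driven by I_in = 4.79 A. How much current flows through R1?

I ≈ 1.44 A

Conductances: ΣG = 1/4.95 + 1/31.0 + 1/2.37 + 1/67.7 = 0.6710 (1/Ω).
Current divider: I(R1) = I_in · G_k/ΣG = 4.79 × (0.2020/0.6710) = 4.79 × 0.3011 = 1.442 A.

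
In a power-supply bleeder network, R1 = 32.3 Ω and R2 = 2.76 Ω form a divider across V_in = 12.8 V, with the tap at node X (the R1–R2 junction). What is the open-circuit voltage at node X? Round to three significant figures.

V_th ≈ 1.01 V

With X open, the divider is unloaded: V_th = 12.8 × 2.76/35.06 = 1.008 V.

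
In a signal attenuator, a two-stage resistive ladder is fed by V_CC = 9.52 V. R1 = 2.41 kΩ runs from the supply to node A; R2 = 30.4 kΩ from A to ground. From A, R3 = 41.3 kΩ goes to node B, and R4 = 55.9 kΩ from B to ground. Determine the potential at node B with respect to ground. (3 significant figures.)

V_B ≈ 4.96 V

Node A sees R2 in parallel with the series input of stage 2, R3 + R4 = 97.20 kΩ.
R2 ‖ (R3+R4) = 23.16 kΩ.
V_A = 9.52 × 23.16/(2.41 + 23.16) = 8.623 V.
Then the unloaded second divider: V_B = V_A × R4/(R3+R4) = 8.623 × 0.5751 = 4.959 V.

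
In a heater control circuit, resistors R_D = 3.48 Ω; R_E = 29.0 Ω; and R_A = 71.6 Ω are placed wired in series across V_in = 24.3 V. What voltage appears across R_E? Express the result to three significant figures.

Total series resistance ΣR = 3.48 + 29.0 + 71.6 = 104.1 Ω.
V = V_in · R/ΣR = 24.3 × 0.2786 = 6.771 V.

V ≈ 6.77 V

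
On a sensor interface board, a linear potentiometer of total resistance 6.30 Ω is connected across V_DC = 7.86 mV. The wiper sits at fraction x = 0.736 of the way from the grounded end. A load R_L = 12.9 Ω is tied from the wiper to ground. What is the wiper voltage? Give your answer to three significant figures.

V_out ≈ 5.28 mV

Lower segment x·R_p = 4.637 Ω; upper segment (1−x)·R_p = 1.663 Ω.
(x·R_p) ‖ R_L = 3.411 Ω.
Then V_out = V_DC · 3.411/(1.663 + 3.411) = 5.284 mV.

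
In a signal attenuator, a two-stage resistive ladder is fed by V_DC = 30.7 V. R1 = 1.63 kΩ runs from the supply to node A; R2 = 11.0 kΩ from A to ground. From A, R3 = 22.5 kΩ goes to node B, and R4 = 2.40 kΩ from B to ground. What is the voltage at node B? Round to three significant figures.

V_B ≈ 2.44 V

The second stage (R3 + R4 = 24.90 kΩ) loads node A in parallel with R2.
Effective lower resistance at A: R2 ‖ 24.90 = 7.630 kΩ.
So V_A = 30.7 × 0.8240 = 25.30 V.
Then the unloaded second divider: V_B = V_A × R4/(R3+R4) = 25.30 × 0.09639 = 2.438 V.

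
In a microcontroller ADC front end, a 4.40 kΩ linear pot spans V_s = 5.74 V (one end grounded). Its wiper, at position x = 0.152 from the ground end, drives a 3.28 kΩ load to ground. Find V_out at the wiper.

V_out ≈ 0.744 V

Split the track: R_lower = x·R_p = 0.6688 kΩ, R_upper = (1−x)·R_p = 3.731 kΩ.
Lower segment in parallel with the load: 0.6688 ‖ 3.28 = 0.5555 kΩ.
Loaded-divider output: V_out = 5.74 × 0.1296 = 0.7439 V.
(Unloaded: V_out = x·V_s = 0.872 V.)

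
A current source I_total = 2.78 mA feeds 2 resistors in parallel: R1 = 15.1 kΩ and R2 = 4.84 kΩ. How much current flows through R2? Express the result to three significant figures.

I ≈ 2.11 mA

With just two branches, the current splits inversely with resistance.
I(R2) = 2.78 × 15.1/(15.1 + 4.84) = 2.78 × 0.7573 = 2.105 mA.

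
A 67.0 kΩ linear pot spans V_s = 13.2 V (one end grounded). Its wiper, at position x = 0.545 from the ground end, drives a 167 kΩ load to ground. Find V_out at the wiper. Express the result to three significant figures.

The pot divides into 30.48 kΩ above the wiper and 36.52 kΩ below.
Lower segment in parallel with the load: 36.52 ‖ 167 = 29.96 kΩ.
Then V_out = V_s · 29.96/(30.48 + 29.96) = 6.543 V.
(Unloaded: V_out = x·V_s = 7.19 V.)

V_out ≈ 6.54 V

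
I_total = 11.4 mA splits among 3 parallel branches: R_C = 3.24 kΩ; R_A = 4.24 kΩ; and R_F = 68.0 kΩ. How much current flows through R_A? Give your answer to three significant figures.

I ≈ 4.81 mA

Conductances: ΣG = 1/3.24 + 1/4.24 + 1/68.0 = 0.5592 (1/kΩ).
Current divider: I(R_A) = I_total · G_k/ΣG = 11.4 × (0.2358/0.5592) = 11.4 × 0.4218 = 4.808 mA.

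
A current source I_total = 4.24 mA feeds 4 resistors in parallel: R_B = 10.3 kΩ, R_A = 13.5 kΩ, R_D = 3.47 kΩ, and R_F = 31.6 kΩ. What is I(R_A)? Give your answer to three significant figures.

I ≈ 0.640 mA

Conductances: ΣG = 1/10.3 + 1/13.5 + 1/3.47 + 1/31.6 = 0.4910 (1/kΩ).
Current divider: I(R_A) = I_total · G_k/ΣG = 4.24 × (0.07407/0.4910) = 4.24 × 0.1509 = 0.6397 mA.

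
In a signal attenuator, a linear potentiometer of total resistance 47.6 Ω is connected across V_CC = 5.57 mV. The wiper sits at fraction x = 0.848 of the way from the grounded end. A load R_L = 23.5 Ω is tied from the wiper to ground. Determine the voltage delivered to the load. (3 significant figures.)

V_out ≈ 3.75 mV

Lower segment x·R_p = 40.36 Ω; upper segment (1−x)·R_p = 7.235 Ω.
(x·R_p) ‖ R_L = 14.85 Ω.
V_out = 5.57 × 14.85/(7.235 + 14.85) = 3.745 mV.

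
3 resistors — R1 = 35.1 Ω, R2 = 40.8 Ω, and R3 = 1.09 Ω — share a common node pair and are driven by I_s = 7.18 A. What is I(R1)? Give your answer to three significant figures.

I ≈ 0.211 A

ΣG = 1/35.1 + 1/40.8 + 1/1.09 = 0.9704.
Current divider: I(R1) = I_s · G_k/ΣG = 7.18 × (0.02849/0.9704) = 7.18 × 0.02936 = 0.2108 A.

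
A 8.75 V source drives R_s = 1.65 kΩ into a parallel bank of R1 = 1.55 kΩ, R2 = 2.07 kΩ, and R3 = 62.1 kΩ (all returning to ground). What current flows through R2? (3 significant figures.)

I ≈ 1.46 mA

Equivalent of the parallel group: R_p = 0.8739 kΩ.
Node voltage V_A = V_in · R_p/(R_s + R_p) = 8.75 × 0.3462 = 3.030 V.
I(R2) = V_A / R2 = 3.030/2.07 = 1.464 mA.
(Check via current divider: I_total = 3.467 mA; share G_k/ΣG = 0.4222 → same result.)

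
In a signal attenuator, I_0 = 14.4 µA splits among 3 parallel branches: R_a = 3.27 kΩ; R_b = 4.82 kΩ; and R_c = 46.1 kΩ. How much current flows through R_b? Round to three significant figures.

I ≈ 5.58 µA

Total conductance ΣG = 1/3.27 + 1/4.82 + 1/46.1 = 0.5350 (units of 1/kΩ).
By the current-divider rule, I = I_0 · G_k/ΣG = 14.4 × 0.3878 = 5.585 µA.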